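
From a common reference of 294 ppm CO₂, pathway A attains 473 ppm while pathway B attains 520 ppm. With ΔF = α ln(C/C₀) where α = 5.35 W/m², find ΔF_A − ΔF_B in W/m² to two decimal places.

ΔF_A − ΔF_B = -0.51 W/m²

ΔF_A = 5.35 ln(473/294) = 5.35 × 0.47552 = 2.5440 W/m².
ΔF_B = 5.35 ln(520/294) = 5.35 × 0.57025 = 3.0508 W/m².
Difference: 2.5440 − 3.0508 = -0.5068 W/m².
(Equivalently, ΔF_A − ΔF_B = 5.35 ln(473/520) = 5.35 × -0.09473 = -0.5068 W/m².)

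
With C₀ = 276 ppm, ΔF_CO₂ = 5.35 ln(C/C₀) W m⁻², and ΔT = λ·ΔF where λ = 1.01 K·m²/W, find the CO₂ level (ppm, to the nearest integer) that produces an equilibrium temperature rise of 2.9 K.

Required forcing: ΔF = ΔT/λ = 2.9/1.01 = 2.8713 W/m².
Then ln(C/276) = ΔF/5.35 = 2.8713/5.35 = 0.53669.
So C = 276 × e^0.53669 = 276 × 1.71034 = 472.05 ppm.

C ≈ 472 ppm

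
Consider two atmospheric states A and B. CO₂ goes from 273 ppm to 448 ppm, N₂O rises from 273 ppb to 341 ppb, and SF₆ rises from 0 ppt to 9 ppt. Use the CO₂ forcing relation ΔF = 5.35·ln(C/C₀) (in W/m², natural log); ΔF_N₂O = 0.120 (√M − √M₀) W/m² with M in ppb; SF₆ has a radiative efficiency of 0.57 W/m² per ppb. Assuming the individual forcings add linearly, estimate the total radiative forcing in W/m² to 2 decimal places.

ΔF = 2.89 W/m²

CO₂: 5.35 × ln(448/273) = 5.35 × ln(1.64103) = 5.35 × 0.49532 = 2.6500 W/m².
N₂O: 0.120 × (√341 − √273) = 0.120 × (18.4662 − 16.5227) = 0.120 × 1.9435 = 0.2332 W/m².
SF₆: Δ = 9 − 0 = 9 ppt = 0.009 ppb; ΔF = 0.57 × 0.009 = 0.0051 W/m².
Total ΔF = 2.6500 + 0.2332 + 0.0051 = 2.8883 W/m².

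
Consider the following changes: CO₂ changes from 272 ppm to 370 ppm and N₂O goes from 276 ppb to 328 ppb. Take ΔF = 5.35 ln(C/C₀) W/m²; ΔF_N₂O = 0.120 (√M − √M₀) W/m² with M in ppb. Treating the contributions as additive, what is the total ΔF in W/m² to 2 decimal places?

CO₂: 5.35 × ln(370/272) = 5.35 × ln(1.36029) = 5.35 × 0.30770 = 1.6462 W/m².
N₂O: 0.120 × (√328 − √276) = 0.120 × (18.1108 − 16.6132) = 0.120 × 1.4976 = 0.1797 W/m².
Total ΔF = 1.6462 + 0.1797 = 1.8259 W/m².

ΔF = 1.83 W/m²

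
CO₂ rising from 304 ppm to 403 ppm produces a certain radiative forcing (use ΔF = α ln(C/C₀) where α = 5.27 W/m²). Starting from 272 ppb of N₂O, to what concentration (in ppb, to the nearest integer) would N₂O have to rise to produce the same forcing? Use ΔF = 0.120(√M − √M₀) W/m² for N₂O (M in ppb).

CO₂ forcing: 5.27 × ln(403/304) = 5.27 × 0.281909 = 1.48566 W/m².
Set 0.120(√M − √272) = 1.48566: √M = 1.48566/0.120 + √272 = 12.3805 + 16.4924 = 28.8729.
M = (28.8729)² = 833.64 ppb.

M ≈ 834 ppb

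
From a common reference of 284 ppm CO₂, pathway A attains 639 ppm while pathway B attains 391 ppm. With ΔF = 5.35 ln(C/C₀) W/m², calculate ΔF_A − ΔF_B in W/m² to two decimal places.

ΔF_A = 5.35 ln(639/284) = 5.35 × 0.81093 = 4.3385 W/m².
ΔF_B = 5.35 ln(391/284) = 5.35 × 0.31973 = 1.7106 W/m².
Difference: 4.3385 − 1.7106 = 2.6279 W/m².
(Equivalently, ΔF_A − ΔF_B = 5.35 ln(639/391) = 5.35 × 0.49120 = 2.6279 W/m².)

ΔF_A − ΔF_B = 2.63 W/m²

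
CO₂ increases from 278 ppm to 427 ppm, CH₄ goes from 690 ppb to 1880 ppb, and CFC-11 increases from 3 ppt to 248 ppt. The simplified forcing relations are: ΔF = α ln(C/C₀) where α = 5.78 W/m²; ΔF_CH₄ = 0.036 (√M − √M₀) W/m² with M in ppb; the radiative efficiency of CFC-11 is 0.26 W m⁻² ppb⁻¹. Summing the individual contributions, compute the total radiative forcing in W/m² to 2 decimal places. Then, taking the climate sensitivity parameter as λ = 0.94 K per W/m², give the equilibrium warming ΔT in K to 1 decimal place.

ΔF = 3.16 W/m²; ΔT = 3.0 K

CO₂: 5.78 × ln(427/278) = 5.78 × ln(1.53597) = 5.78 × 0.42916 = 2.4805 W/m².
CH₄: 0.036 × (√1880 − √690) = 0.036 × (43.3590 − 26.2679) = 0.036 × 17.0911 = 0.6153 W/m².
CFC-11: Δ = 248 − 3 = 245 ppt = 0.245 ppb; ΔF = 0.26 × 0.245 = 0.0637 W/m².
Total ΔF = 2.4805 + 0.6153 + 0.0637 = 3.1595 W/m².
ΔT = λ ΔF = 0.94 × 3.16 = 2.9704 K.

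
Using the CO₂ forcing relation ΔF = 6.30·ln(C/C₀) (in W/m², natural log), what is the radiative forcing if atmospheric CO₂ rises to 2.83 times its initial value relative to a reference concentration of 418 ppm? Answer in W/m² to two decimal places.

ΔF = 6.30 × ln(2.83) = 6.30 × 1.04028 = 6.5538 W/m².

ΔF = 6.55 W/m²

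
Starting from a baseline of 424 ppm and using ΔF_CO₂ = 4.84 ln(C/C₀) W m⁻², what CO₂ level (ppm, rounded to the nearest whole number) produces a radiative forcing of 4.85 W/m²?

Set 4.84 ln(C/424) = 4.85, so ln(C/424) = 4.85/4.84 = 1.00207.
Then C/424 = e^1.00207 = 2.72391, giving C = 424 × 2.72391 = 1154.94 ppm.

C ≈ 1155 ppm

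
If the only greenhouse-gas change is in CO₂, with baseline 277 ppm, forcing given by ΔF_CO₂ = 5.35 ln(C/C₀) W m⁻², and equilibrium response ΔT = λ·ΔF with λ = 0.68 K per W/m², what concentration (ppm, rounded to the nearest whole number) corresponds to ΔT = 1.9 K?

Required forcing: ΔF = ΔT/λ = 1.9/0.68 = 2.7941 W/m².
Then ln(C/277) = ΔF/5.35 = 2.7941/5.35 = 0.52226.
So C = 277 × e^0.52226 = 277 × 1.68583 = 466.97 ppm.

C ≈ 467 ppm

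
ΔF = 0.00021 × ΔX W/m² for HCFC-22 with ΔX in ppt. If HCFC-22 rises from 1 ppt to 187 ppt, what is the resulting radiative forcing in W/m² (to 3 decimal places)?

HCFC-22: ΔF = 0.00021 × (187 − 1) = 0.00021 × 186 = 0.0391 W/m².

ΔF = 0.039 W/m²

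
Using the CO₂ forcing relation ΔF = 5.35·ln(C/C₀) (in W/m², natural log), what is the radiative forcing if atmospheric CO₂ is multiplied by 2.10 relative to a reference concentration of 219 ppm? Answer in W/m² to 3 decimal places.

ΔF = 3.969 W/m²

Because the forcing depends only on the ratio C/C₀, the initial concentration does not enter.
ΔF = 5.35 × ln(2.10) = 5.35 × 0.74194 = 3.9694 W/m².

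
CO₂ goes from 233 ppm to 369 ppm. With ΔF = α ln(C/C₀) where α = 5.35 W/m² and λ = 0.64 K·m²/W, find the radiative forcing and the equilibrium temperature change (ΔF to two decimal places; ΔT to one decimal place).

CO₂: 5.35 × ln(369/233) = 5.35 × ln(1.58369) = 5.35 × 0.45976 = 2.4597 W/m².
ΔT = λ ΔF = 0.64 × 2.46 = 1.5744 K.

ΔF = 2.46 W/m²; ΔT = 1.6 K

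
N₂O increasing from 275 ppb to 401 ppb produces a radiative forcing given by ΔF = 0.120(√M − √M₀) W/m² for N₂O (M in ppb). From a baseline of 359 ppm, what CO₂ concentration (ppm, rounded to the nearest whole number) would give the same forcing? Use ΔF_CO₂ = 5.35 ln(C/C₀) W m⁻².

N₂O forcing: 0.120 × (√401 − √275) = 0.120 × (20.0250 − 16.5831) = 0.120 × 3.4419 = 0.41303 W/m².
Set 5.35 ln(C/359) = 0.41303: ln(C/359) = 0.41303/5.35 = 0.07720, so C = 359 × e^0.07720 = 359 × 1.08026 = 387.81 ppm.

C ≈ 388 ppm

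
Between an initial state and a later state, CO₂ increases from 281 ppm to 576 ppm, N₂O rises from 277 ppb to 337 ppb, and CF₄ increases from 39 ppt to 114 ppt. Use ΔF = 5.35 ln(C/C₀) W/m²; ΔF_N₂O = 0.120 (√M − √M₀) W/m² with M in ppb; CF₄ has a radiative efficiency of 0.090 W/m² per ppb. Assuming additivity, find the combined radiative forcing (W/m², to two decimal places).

ΔF = 4.05 W/m²

CO₂: 5.35 × ln(576/281) = 5.35 × ln(2.04982) = 5.35 × 0.71775 = 3.8400 W/m².
N₂O: 0.120 × (√337 − √277) = 0.120 × (18.3576 − 16.6433) = 0.120 × 1.7143 = 0.2057 W/m².
CF₄: Δ = 114 − 39 = 75 ppt = 0.075 ppb; ΔF = 0.090 × 0.075 = 0.0068 W/m².
Total ΔF = 3.8400 + 0.2057 + 0.0068 = 4.0525 W/m².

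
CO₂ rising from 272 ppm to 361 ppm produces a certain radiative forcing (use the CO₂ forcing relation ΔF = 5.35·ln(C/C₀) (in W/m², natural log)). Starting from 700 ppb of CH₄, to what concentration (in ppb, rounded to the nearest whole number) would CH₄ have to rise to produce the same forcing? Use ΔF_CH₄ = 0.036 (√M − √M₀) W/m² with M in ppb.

CO₂ forcing: 5.35 × ln(361/272) = 5.35 × 0.283076 = 1.51446 W/m².
Set 0.036(√M − √700) = 1.51446: √M = 1.51446/0.036 + √700 = 42.0683 + 26.4575 = 68.5258.
M = (68.5258)² = 4695.79 ppb.

M ≈ 4696 ppb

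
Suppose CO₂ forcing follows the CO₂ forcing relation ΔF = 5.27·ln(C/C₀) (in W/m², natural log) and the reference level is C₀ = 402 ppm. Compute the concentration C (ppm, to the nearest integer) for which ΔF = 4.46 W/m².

C ≈ 937 ppm

Set 5.27 ln(C/402) = 4.46, so ln(C/402) = 4.46/5.27 = 0.84630.
Then C/402 = e^0.84630 = 2.33101, giving C = 402 × 2.33101 = 937.07 ppm.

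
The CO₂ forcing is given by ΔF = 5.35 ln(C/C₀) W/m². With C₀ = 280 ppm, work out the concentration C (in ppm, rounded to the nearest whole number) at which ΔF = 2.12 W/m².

C ≈ 416 ppm

Set 5.35 ln(C/280) = 2.12, so ln(C/280) = 2.12/5.35 = 0.39626.
Then C/280 = e^0.39626 = 1.48626, giving C = 280 × 1.48626 = 416.15 ppm.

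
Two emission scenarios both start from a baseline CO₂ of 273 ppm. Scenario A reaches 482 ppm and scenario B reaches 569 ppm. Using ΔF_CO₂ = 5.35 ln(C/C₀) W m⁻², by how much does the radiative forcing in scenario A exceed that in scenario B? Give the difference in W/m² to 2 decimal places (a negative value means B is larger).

ΔF_A = 5.35 ln(482/273) = 5.35 × 0.56847 = 3.0413 W/m².
ΔF_B = 5.35 ln(569/273) = 5.35 × 0.73441 = 3.9291 W/m².
Difference: 3.0413 − 3.9291 = -0.8878 W/m².
(Equivalently, ΔF_A − ΔF_B = 5.35 ln(482/569) = 5.35 × -0.16594 = -0.8878 W/m².)

ΔF_A − ΔF_B = -0.89 W/m²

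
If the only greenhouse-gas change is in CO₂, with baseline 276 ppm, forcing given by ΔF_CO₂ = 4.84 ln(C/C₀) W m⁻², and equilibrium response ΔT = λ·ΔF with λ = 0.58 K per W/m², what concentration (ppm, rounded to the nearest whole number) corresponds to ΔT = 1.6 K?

C ≈ 488 ppm

Required forcing: ΔF = ΔT/λ = 1.6/0.58 = 2.7586 W/m².
Then ln(C/276) = ΔF/4.84 = 2.7586/4.84 = 0.56996.
So C = 276 × e^0.56996 = 276 × 1.76820 = 488.02 ppm.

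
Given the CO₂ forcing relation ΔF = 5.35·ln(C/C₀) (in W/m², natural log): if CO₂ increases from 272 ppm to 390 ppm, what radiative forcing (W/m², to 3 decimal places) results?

ΔF = 1.928 W/m²

CO₂: 5.35 × ln(390/272) = 5.35 × ln(1.43382) = 5.35 × 0.36034 = 1.9278 W/m².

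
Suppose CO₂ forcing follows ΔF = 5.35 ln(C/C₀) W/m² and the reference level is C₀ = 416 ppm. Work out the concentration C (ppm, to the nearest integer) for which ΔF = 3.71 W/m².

C ≈ 832 ppm

Set 5.35 ln(C/416) = 3.71, so ln(C/416) = 3.71/5.35 = 0.69346.
Then C/416 = e^0.69346 = 2.00063, giving C = 416 × 2.00063 = 832.26 ppm.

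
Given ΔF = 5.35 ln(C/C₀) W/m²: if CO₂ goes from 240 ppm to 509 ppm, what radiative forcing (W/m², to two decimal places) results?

ΔF = 4.02 W/m²

CO₂: 5.35 × ln(509/240) = 5.35 × ln(2.12083) = 5.35 × 0.75181 = 4.0222 W/m².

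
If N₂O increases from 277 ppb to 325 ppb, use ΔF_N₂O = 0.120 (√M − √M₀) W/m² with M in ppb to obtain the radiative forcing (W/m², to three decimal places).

ΔF = 0.166 W/m²

N₂O: 0.120 × (√325 − √277) = 0.120 × (18.0278 − 16.6433) = 0.120 × 1.3845 = 0.1661 W/m².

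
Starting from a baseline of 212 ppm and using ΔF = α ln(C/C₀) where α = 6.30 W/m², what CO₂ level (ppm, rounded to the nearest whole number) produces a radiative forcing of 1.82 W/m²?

C ≈ 283 ppm

Set 6.30 ln(C/212) = 1.82, so ln(C/212) = 1.82/6.30 = 0.28889.
Then C/212 = e^0.28889 = 1.33494, giving C = 212 × 1.33494 = 283.01 ppm.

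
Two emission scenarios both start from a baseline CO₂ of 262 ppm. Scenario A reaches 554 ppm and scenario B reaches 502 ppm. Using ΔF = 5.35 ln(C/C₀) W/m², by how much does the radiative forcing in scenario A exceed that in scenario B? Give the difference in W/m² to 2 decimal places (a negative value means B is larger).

ΔF_A − ΔF_B = 0.53 W/m²

ΔF_A = 5.35 ln(554/262) = 5.35 × 0.74882 = 4.0062 W/m².
ΔF_B = 5.35 ln(502/262) = 5.35 × 0.65026 = 3.4789 W/m².
Difference: 4.0062 − 3.4789 = 0.5273 W/m².
(Equivalently, ΔF_A − ΔF_B = 5.35 ln(554/502) = 5.35 × 0.09856 = 0.5273 W/m².)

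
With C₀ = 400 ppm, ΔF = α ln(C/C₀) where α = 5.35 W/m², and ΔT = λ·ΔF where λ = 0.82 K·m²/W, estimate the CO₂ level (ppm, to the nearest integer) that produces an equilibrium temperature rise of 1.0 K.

Required forcing: ΔF = ΔT/λ = 1.0/0.82 = 1.2195 W/m².
Then ln(C/400) = ΔF/5.35 = 1.2195/5.35 = 0.22794.
So C = 400 × e^0.22794 = 400 × 1.25601 = 502.40 ppm.

C ≈ 502 ppm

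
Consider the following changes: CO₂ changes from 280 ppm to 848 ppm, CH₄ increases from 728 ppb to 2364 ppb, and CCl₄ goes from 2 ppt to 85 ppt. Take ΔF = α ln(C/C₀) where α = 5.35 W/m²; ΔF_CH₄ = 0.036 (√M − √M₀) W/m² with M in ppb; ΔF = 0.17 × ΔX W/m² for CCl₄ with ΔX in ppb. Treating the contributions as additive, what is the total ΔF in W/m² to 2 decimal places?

CO₂: 5.35 × ln(848/280) = 5.35 × ln(3.02857) = 5.35 × 1.10809 = 5.9283 W/m².
CH₄: 0.036 × (√2364 − √728) = 0.036 × (48.6210 − 26.9815) = 0.036 × 21.6395 = 0.7790 W/m².
CCl₄: Δ = 85 − 2 = 83 ppt = 0.083 ppb; ΔF = 0.17 × 0.083 = 0.0141 W/m².
Total ΔF = 5.9283 + 0.7790 + 0.0141 = 6.7214 W/m².

ΔF = 6.72 W/m²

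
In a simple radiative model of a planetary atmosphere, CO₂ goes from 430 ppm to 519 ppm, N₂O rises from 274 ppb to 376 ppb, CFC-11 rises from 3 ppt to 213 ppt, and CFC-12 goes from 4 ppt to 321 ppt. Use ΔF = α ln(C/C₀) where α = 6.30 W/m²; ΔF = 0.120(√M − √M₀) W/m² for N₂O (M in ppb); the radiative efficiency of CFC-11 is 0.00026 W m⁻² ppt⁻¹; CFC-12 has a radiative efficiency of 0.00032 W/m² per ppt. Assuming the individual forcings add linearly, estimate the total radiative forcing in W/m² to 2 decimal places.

ΔF = 1.68 W/m²

CO₂: 6.30 × ln(519/430) = 6.30 × ln(1.20698) = 6.30 × 0.18812 = 1.1852 W/m².
N₂O: 0.120 × (√376 − √274) = 0.120 × (19.3907 − 16.5529) = 0.120 × 2.8378 = 0.3405 W/m².
CFC-11: ΔF = 0.00026 × (213 − 3) = 0.00026 × 210 = 0.0546 W/m².
CFC-12: ΔF = 0.00032 × (321 − 4) = 0.00032 × 317 = 0.1014 W/m².
Total ΔF = 1.1852 + 0.3405 + 0.0546 + 0.1014 = 1.6817 W/m².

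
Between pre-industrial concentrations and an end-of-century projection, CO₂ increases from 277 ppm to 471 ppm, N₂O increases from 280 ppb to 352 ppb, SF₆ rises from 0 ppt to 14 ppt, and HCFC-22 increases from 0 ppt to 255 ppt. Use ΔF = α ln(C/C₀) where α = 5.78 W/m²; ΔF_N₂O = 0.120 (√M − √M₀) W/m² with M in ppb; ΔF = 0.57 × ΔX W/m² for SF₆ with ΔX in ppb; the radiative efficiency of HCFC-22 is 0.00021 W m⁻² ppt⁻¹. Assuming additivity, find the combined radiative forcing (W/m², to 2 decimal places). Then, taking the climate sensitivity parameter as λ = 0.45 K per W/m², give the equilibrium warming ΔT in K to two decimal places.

ΔF = 3.37 W/m²; ΔT = 1.52 K

CO₂: 5.78 × ln(471/277) = 5.78 × ln(1.70036) = 5.78 × 0.53084 = 3.0683 W/m².
N₂O: 0.120 × (√352 − √280) = 0.120 × (18.7617 − 16.7332) = 0.120 × 2.0285 = 0.2434 W/m².
SF₆: Δ = 14 − 0 = 14 ppt = 0.014 ppb; ΔF = 0.57 × 0.014 = 0.0080 W/m².
HCFC-22: ΔF = 0.00021 × (255 − 0) = 0.00021 × 255 = 0.0536 W/m².
Total ΔF = 3.0683 + 0.2434 + 0.0080 + 0.0536 = 3.3733 W/m².
ΔT = λ ΔF = 0.45 × 3.37 = 1.5165 K.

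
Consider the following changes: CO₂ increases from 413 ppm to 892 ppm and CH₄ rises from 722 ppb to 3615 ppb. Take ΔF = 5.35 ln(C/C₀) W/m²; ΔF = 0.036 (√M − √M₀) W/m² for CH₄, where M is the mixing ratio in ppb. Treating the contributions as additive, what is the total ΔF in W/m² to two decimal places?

ΔF = 5.32 W/m²

CO₂: 5.35 × ln(892/413) = 5.35 × ln(2.15981) = 5.35 × 0.77002 = 4.1196 W/m².
CH₄: 0.036 × (√3615 − √722) = 0.036 × (60.1249 − 26.8701) = 0.036 × 33.2548 = 1.1972 W/m².
Total ΔF = 4.1196 + 1.1972 = 5.3168 W/m².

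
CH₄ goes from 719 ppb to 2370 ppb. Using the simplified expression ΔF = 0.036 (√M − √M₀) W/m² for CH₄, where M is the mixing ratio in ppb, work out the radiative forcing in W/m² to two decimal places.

CH₄: 0.036 × (√2370 − √719) = 0.036 × (48.6826 − 26.8142) = 0.036 × 21.8684 = 0.7873 W/m².

ΔF = 0.79 W/m²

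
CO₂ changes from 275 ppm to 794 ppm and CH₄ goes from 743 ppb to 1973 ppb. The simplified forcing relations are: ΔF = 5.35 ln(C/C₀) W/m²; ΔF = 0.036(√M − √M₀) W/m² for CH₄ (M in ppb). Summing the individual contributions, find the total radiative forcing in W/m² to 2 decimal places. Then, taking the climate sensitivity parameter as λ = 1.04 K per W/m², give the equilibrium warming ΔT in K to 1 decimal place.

CO₂: 5.35 × ln(794/275) = 5.35 × ln(2.88727) = 5.35 × 1.06031 = 5.6727 W/m².
CH₄: 0.036 × (√1973 − √743) = 0.036 × (44.4185 − 27.2580) = 0.036 × 17.1605 = 0.6178 W/m².
Total ΔF = 5.6727 + 0.6178 = 6.2905 W/m².
ΔT = λ ΔF = 1.04 × 6.29 = 6.5416 K.

ΔF = 6.29 W/m²; ΔT = 6.5 K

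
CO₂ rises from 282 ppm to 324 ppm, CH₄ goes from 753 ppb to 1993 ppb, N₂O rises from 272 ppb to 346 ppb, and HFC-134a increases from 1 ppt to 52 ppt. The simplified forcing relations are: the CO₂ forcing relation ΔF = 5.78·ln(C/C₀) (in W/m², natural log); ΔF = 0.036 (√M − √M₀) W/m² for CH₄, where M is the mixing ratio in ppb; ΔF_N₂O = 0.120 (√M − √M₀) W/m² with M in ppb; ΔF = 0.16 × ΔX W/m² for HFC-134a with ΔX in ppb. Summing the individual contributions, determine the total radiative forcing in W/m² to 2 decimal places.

CO₂: 5.78 × ln(324/282) = 5.78 × ln(1.14894) = 5.78 × 0.13884 = 0.8025 W/m².
CH₄: 0.036 × (√1993 − √753) = 0.036 × (44.6430 − 27.4408) = 0.036 × 17.2022 = 0.6193 W/m².
N₂O: 0.120 × (√346 − √272) = 0.120 × (18.6011 − 16.4924) = 0.120 × 2.1087 = 0.2530 W/m².
HFC-134a: Δ = 52 − 1 = 51 ppt = 0.051 ppb; ΔF = 0.16 × 0.051 = 0.0082 W/m².
Total ΔF = 0.8025 + 0.6193 + 0.2530 + 0.0082 = 1.6830 W/m².

ΔF = 1.68 W/m²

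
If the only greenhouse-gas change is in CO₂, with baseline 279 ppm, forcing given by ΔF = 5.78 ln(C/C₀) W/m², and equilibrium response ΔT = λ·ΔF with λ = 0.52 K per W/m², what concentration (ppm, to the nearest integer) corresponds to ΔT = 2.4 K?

Required forcing: ΔF = ΔT/λ = 2.4/0.52 = 4.6154 W/m².
Then ln(C/279) = ΔF/5.78 = 4.6154/5.78 = 0.79851.
So C = 279 × e^0.79851 = 279 × 2.22223 = 620.00 ppm.

C ≈ 620 ppm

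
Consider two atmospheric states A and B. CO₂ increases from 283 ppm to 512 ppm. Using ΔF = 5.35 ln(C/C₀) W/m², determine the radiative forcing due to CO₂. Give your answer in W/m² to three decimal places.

ΔF = 3.172 W/m²

CO₂ absorption bands are partially saturated, so forcing scales with the logarithm of the concentration ratio.
CO₂: 5.35 × ln(512/283) = 5.35 × ln(1.80919) = 5.35 × 0.59288 = 3.1719 W/m².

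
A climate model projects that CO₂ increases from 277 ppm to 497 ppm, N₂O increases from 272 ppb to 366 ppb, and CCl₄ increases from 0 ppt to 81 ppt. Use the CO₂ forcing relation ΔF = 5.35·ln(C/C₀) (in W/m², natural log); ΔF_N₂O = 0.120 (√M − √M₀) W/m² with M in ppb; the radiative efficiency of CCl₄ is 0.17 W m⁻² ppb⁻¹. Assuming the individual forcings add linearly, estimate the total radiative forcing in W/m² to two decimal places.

ΔF = 3.46 W/m²

CO₂: 5.35 × ln(497/277) = 5.35 × ln(1.79422) = 5.35 × 0.58457 = 3.1274 W/m².
N₂O: 0.120 × (√366 − √272) = 0.120 × (19.1311 − 16.4924) = 0.120 × 2.6387 = 0.3166 W/m².
CCl₄: Δ = 81 − 0 = 81 ppt = 0.081 ppb; ΔF = 0.17 × 0.081 = 0.0138 W/m².
Total ΔF = 3.1274 + 0.3166 + 0.0138 = 3.4578 W/m².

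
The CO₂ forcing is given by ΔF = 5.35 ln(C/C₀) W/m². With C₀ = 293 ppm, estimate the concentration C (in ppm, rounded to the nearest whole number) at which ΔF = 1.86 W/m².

C ≈ 415 ppm

Set 5.35 ln(C/293) = 1.86, so ln(C/293) = 1.86/5.35 = 0.34766.
Then C/293 = e^0.34766 = 1.41575, giving C = 293 × 1.41575 = 414.81 ppm.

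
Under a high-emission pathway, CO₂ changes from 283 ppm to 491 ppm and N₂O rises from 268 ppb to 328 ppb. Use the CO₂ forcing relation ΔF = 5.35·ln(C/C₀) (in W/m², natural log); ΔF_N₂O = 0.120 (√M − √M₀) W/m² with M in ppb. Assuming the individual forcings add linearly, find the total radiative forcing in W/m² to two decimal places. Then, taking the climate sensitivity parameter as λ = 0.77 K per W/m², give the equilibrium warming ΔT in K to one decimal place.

ΔF = 3.16 W/m²; ΔT = 2.4 K

CO₂: 5.35 × ln(491/283) = 5.35 × ln(1.73498) = 5.35 × 0.55100 = 2.9479 W/m².
N₂O: 0.120 × (√328 − √268) = 0.120 × (18.1108 − 16.3707) = 0.120 × 1.7401 = 0.2088 W/m².
Total ΔF = 2.9479 + 0.2088 = 3.1567 W/m².
ΔT = λ ΔF = 0.77 × 3.16 = 2.4332 K.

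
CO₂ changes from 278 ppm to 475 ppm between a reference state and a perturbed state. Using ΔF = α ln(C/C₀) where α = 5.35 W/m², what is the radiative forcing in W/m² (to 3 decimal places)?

CO₂ absorption bands are partially saturated, so forcing scales with the logarithm of the concentration ratio.
CO₂: 5.35 × ln(475/278) = 5.35 × ln(1.70863) = 5.35 × 0.53569 = 2.8659 W/m².

ΔF = 2.866 W/m²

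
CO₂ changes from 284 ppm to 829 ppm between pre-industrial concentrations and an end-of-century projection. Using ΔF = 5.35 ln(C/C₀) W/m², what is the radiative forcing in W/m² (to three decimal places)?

CO₂ absorption bands are partially saturated, so forcing scales with the logarithm of the concentration ratio.
CO₂: 5.35 × ln(829/284) = 5.35 × ln(2.91901) = 5.35 × 1.07124 = 5.7311 W/m².

ΔF = 5.731 W/m²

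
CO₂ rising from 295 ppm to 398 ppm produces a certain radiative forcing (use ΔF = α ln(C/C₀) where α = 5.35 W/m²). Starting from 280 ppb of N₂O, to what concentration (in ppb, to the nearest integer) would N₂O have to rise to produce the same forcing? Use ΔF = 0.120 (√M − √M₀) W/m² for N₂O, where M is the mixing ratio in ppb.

M ≈ 905 ppb

CO₂ forcing: 5.35 × ln(398/295) = 5.35 × 0.299477 = 1.60220 W/m².
Set 0.120(√M − √280) = 1.60220: √M = 1.60220/0.120 + √280 = 13.3517 + 16.7332 = 30.0849.
M = (30.0849)² = 905.10 ppb.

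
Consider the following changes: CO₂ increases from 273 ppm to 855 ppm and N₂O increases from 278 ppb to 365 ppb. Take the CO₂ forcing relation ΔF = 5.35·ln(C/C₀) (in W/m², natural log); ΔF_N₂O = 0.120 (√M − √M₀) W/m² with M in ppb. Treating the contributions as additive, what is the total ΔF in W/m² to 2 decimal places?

ΔF = 6.40 W/m²

CO₂: 5.35 × ln(855/273) = 5.35 × ln(3.13187) = 5.35 × 1.14163 = 6.1077 W/m².
N₂O: 0.120 × (√365 − √278) = 0.120 × (19.1050 − 16.6733) = 0.120 × 2.4317 = 0.2918 W/m².
Total ΔF = 6.1077 + 0.2918 = 6.3995 W/m².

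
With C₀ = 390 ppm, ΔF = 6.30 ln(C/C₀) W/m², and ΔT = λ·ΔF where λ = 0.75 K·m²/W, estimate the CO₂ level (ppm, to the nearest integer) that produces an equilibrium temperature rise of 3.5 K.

Required forcing: ΔF = ΔT/λ = 3.5/0.75 = 4.6667 W/m².
Then ln(C/390) = ΔF/6.30 = 4.6667/6.30 = 0.74075.
So C = 390 × e^0.74075 = 390 × 2.09751 = 818.03 ppm.

C ≈ 818 ppm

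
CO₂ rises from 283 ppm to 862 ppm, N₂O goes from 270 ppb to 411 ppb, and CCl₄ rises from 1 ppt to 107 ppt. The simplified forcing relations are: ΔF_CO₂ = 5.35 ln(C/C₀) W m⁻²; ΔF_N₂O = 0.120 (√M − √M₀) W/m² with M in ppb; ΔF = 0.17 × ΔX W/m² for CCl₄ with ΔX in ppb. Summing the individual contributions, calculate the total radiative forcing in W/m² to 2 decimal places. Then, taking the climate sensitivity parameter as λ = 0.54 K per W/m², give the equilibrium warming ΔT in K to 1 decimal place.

CO₂: 5.35 × ln(862/283) = 5.35 × ln(3.04594) = 5.35 × 1.11381 = 5.9589 W/m².
N₂O: 0.120 × (√411 − √270) = 0.120 × (20.2731 − 16.4317) = 0.120 × 3.8414 = 0.4610 W/m².
CCl₄: Δ = 107 − 1 = 106 ppt = 0.106 ppb; ΔF = 0.17 × 0.106 = 0.0180 W/m².
Total ΔF = 5.9589 + 0.4610 + 0.0180 = 6.4379 W/m².
ΔT = λ ΔF = 0.54 × 6.44 = 3.4776 K.

ΔF = 6.44 W/m²; ΔT = 3.5 K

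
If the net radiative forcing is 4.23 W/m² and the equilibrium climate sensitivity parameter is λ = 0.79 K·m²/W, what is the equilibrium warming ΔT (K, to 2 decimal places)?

ΔT = λ ΔF = 0.79 × 4.23 = 3.3417 K.

ΔT = 3.34 K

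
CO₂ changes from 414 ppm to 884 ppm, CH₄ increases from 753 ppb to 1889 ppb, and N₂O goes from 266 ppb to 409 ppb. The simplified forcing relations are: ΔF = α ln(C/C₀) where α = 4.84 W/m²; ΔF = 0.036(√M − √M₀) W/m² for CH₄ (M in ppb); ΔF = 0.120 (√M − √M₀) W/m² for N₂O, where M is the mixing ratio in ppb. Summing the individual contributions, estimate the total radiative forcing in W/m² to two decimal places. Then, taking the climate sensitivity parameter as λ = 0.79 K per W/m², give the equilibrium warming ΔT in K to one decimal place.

CO₂: 4.84 × ln(884/414) = 4.84 × ln(2.13527) = 4.84 × 0.75859 = 3.6716 W/m².
CH₄: 0.036 × (√1889 − √753) = 0.036 × (43.4626 − 27.4408) = 0.036 × 16.0218 = 0.5768 W/m².
N₂O: 0.120 × (√409 − √266) = 0.120 × (20.2237 − 16.3095) = 0.120 × 3.9142 = 0.4697 W/m².
Total ΔF = 3.6716 + 0.5768 + 0.4697 = 4.7181 W/m².
ΔT = λ ΔF = 0.79 × 4.72 = 3.7288 K.

ΔF = 4.72 W/m²; ΔT = 3.7 K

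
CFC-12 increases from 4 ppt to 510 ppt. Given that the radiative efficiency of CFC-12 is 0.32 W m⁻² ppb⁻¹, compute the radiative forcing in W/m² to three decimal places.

CFC-12: Δ = 510 − 4 = 506 ppt = 0.506 ppb; ΔF = 0.32 × 0.506 = 0.1619 W/m².

ΔF = 0.162 W/m²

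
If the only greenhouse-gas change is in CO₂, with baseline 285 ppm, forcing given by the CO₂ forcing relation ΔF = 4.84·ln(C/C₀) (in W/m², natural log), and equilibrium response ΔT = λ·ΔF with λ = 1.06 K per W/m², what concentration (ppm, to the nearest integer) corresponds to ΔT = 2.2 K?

C ≈ 438 ppm

Required forcing: ΔF = ΔT/λ = 2.2/1.06 = 2.0755 W/m².
Then ln(C/285) = ΔF/4.84 = 2.0755/4.84 = 0.42882.
So C = 285 × e^0.42882 = 285 × 1.53544 = 437.60 ppm.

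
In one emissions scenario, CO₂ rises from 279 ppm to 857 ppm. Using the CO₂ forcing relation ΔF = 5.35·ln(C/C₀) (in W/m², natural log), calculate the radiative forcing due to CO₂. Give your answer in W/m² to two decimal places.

CO₂: 5.35 × ln(857/279) = 5.35 × ln(3.07168) = 5.35 × 1.12222 = 6.0039 W/m².

ΔF = 6.00 W/m²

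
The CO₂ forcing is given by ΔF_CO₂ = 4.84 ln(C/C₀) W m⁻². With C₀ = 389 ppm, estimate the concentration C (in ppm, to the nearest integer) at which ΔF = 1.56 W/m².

Set 4.84 ln(C/389) = 1.56, so ln(C/389) = 1.56/4.84 = 0.32231.
Then C/389 = e^0.32231 = 1.38031, giving C = 389 × 1.38031 = 536.94 ppm.

C ≈ 537 ppm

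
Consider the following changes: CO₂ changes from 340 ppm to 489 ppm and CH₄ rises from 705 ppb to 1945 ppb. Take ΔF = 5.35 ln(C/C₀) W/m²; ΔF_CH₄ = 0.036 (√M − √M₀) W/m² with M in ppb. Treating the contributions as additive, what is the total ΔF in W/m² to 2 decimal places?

ΔF = 2.58 W/m²

CO₂: 5.35 × ln(489/340) = 5.35 × ln(1.43824) = 5.35 × 0.36342 = 1.9443 W/m².
CH₄: 0.036 × (√1945 − √705) = 0.036 × (44.1022 − 26.5518) = 0.036 × 17.5504 = 0.6318 W/m².
Total ΔF = 1.9443 + 0.6318 = 2.5761 W/m².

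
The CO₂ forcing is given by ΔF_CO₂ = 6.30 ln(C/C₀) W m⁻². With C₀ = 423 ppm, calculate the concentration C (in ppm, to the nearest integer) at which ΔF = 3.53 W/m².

Set 6.30 ln(C/423) = 3.53, so ln(C/423) = 3.53/6.30 = 0.56032.
Then C/423 = e^0.56032 = 1.75123, giving C = 423 × 1.75123 = 740.77 ppm.

C ≈ 741 ppm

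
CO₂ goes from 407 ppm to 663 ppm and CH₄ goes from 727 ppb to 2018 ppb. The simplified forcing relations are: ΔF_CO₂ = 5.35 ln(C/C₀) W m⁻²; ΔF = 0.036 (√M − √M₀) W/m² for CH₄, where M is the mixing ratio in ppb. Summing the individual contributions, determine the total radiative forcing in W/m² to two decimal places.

CO₂: 5.35 × ln(663/407) = 5.35 × ln(1.62899) = 5.35 × 0.48796 = 2.6106 W/m².
CH₄: 0.036 × (√2018 − √727) = 0.036 × (44.9222 − 26.9629) = 0.036 × 17.9593 = 0.6465 W/m².
Total ΔF = 2.6106 + 0.6465 = 3.2571 W/m².

ΔF = 3.26 W/m²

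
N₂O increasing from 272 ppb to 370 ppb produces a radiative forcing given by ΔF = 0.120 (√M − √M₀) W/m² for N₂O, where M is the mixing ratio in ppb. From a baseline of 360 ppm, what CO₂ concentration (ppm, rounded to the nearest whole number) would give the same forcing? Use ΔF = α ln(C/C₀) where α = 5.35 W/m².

N₂O forcing: 0.120 × (√370 − √272) = 0.120 × (19.2354 − 16.4924) = 0.120 × 2.7430 = 0.32916 W/m².
Set 5.35 ln(C/360) = 0.32916: ln(C/360) = 0.32916/5.35 = 0.06153, so C = 360 × e^0.06153 = 360 × 1.06346 = 382.85 ppm.

C ≈ 383 ppm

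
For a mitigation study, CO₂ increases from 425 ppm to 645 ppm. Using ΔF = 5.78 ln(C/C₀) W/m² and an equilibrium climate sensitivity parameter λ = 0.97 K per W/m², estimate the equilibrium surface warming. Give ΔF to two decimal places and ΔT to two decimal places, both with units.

CO₂: 5.78 × ln(645/425) = 5.78 × ln(1.51765) = 5.78 × 0.41716 = 2.4112 W/m².
ΔT = λ ΔF = 0.97 × 2.41 = 2.3377 K.

ΔF = 2.41 W/m²; ΔT = 2.34 K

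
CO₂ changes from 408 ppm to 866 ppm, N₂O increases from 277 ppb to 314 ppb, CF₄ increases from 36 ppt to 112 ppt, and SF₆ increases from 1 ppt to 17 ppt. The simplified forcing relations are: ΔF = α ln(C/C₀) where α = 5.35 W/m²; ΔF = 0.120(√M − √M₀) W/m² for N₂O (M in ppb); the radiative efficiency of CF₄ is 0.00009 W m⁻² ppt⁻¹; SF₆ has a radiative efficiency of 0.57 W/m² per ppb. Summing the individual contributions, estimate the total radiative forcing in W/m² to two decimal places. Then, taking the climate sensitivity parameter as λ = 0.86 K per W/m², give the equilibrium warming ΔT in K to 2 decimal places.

ΔF = 4.17 W/m²; ΔT = 3.59 K

CO₂: 5.35 × ln(866/408) = 5.35 × ln(2.12255) = 5.35 × 0.75262 = 4.0265 W/m².
N₂O: 0.120 × (√314 − √277) = 0.120 × (17.7200 − 16.6433) = 0.120 × 1.0767 = 0.1292 W/m².
CF₄: ΔF = 0.00009 × (112 − 36) = 0.00009 × 76 = 0.0068 W/m².
SF₆: Δ = 17 − 1 = 16 ppt = 0.016 ppb; ΔF = 0.57 × 0.016 = 0.0091 W/m².
Total ΔF = 4.0265 + 0.1292 + 0.0068 + 0.0091 = 4.1716 W/m².
ΔT = λ ΔF = 0.86 × 4.17 = 3.5862 K.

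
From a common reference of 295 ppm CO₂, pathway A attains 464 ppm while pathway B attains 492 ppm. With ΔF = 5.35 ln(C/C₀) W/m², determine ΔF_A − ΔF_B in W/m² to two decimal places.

ΔF_A − ΔF_B = -0.31 W/m²

ΔF_A = 5.35 ln(464/295) = 5.35 × 0.45291 = 2.4231 W/m².
ΔF_B = 5.35 ln(492/295) = 5.35 × 0.51150 = 2.7365 W/m².
Difference: 2.4231 − 2.7365 = -0.3134 W/m².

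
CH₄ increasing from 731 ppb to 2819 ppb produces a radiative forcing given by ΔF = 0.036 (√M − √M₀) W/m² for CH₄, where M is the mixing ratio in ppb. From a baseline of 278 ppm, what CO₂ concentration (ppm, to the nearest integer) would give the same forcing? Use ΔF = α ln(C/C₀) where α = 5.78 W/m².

CH₄ forcing: 0.036 × (√2819 − √731) = 0.036 × (53.0943 − 27.0370) = 0.036 × 26.0573 = 0.93806 W/m².
Set 5.78 ln(C/278) = 0.93806: ln(C/278) = 0.93806/5.78 = 0.16229, so C = 278 × e^0.16229 = 278 × 1.17620 = 326.98 ppm.

C ≈ 327 ppm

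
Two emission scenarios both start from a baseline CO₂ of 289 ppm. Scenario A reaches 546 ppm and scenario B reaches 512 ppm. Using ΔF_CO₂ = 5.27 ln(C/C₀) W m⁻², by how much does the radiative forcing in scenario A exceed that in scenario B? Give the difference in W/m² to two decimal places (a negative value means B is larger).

ΔF_A − ΔF_B = 0.34 W/m²

ΔF_A = 5.27 ln(546/289) = 5.27 × 0.63619 = 3.3527 W/m².
ΔF_B = 5.27 ln(512/289) = 5.27 × 0.57190 = 3.0139 W/m².
Difference: 3.3527 − 3.0139 = 0.3388 W/m².
(Equivalently, ΔF_A − ΔF_B = 5.27 ln(546/512) = 5.27 × 0.06429 = 0.3388 W/m².)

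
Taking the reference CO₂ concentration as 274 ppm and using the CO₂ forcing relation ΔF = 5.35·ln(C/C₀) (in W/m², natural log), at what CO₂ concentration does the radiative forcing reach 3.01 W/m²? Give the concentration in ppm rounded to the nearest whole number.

C ≈ 481 ppm

Set 5.35 ln(C/274) = 3.01, so ln(C/274) = 3.01/5.35 = 0.56262.
Then C/274 = e^0.56262 = 1.75527, giving C = 274 × 1.75527 = 480.94 ppm.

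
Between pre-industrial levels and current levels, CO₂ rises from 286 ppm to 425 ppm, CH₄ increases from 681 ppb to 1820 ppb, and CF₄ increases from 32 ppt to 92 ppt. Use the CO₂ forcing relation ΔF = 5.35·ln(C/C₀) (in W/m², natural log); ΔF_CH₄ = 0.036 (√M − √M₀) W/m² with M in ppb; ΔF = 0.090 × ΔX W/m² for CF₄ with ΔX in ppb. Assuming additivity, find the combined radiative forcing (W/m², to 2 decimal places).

CO₂: 5.35 × ln(425/286) = 5.35 × ln(1.48601) = 5.35 × 0.39609 = 2.1191 W/m².
CH₄: 0.036 × (√1820 − √681) = 0.036 × (42.6615 − 26.0960) = 0.036 × 16.5655 = 0.5964 W/m².
CF₄: Δ = 92 − 32 = 60 ppt = 0.060 ppb; ΔF = 0.090 × 0.060 = 0.0054 W/m².
Total ΔF = 2.1191 + 0.5964 + 0.0054 = 2.7209 W/m².

ΔF = 2.72 W/m²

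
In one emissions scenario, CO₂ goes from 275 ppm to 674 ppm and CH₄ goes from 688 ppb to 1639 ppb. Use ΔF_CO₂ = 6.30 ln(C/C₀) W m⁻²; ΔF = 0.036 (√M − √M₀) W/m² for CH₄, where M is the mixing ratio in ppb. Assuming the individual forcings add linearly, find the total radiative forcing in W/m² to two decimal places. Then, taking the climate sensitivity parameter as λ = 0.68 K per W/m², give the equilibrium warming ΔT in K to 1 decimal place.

CO₂: 6.30 × ln(674/275) = 6.30 × ln(2.45091) = 6.30 × 0.89646 = 5.6477 W/m².
CH₄: 0.036 × (√1639 − √688) = 0.036 × (40.4846 − 26.2298) = 0.036 × 14.2548 = 0.5132 W/m².
Total ΔF = 5.6477 + 0.5132 = 6.1609 W/m².
ΔT = λ ΔF = 0.68 × 6.16 = 4.1888 K.

ΔF = 6.16 W/m²; ΔT = 4.2 K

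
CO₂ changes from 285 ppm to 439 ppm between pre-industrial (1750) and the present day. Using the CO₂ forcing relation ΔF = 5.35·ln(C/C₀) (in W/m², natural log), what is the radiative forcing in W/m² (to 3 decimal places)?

CO₂: 5.35 × ln(439/285) = 5.35 × ln(1.54035) = 5.35 × 0.43201 = 2.3113 W/m².

ΔF = 2.311 W/m²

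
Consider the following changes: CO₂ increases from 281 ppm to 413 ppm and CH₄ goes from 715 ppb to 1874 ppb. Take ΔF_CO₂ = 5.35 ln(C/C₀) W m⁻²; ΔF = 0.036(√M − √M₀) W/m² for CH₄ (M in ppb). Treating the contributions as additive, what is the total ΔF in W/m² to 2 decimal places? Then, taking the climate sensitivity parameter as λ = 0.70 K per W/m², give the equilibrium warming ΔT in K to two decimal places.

ΔF = 2.66 W/m²; ΔT = 1.86 K

CO₂: 5.35 × ln(413/281) = 5.35 × ln(1.46975) = 5.35 × 0.38509 = 2.0602 W/m².
CH₄: 0.036 × (√1874 − √715) = 0.036 × (43.2897 − 26.7395) = 0.036 × 16.5502 = 0.5958 W/m².
Total ΔF = 2.0602 + 0.5958 = 2.6560 W/m².
ΔT = λ ΔF = 0.70 × 2.66 = 1.8620 K.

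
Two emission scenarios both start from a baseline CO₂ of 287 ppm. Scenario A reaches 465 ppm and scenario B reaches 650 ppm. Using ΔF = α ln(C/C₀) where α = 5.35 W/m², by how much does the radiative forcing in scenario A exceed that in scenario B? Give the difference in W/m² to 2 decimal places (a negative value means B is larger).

ΔF_A = 5.35 ln(465/287) = 5.35 × 0.48256 = 2.5817 W/m².
ΔF_B = 5.35 ln(650/287) = 5.35 × 0.81749 = 4.3736 W/m².
Difference: 2.5817 − 4.3736 = -1.7919 W/m².

ΔF_A − ΔF_B = -1.79 W/m²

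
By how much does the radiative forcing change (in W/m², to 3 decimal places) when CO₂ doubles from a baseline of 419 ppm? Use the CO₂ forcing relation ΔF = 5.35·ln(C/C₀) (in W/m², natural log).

ΔF = 3.708 W/m²

ΔF = 5.35 × ln(2) = 5.35 × 0.69315 = 3.7084 W/m².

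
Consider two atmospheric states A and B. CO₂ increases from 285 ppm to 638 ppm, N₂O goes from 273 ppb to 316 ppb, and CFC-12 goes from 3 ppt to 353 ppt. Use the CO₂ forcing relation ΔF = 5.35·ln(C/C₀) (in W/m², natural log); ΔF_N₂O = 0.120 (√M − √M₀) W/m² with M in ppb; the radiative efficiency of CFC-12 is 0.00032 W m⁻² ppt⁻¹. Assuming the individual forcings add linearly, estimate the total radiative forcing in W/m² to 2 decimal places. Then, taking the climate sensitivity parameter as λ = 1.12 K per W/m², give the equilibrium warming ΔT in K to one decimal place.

ΔF = 4.57 W/m²; ΔT = 5.1 K

CO₂: 5.35 × ln(638/285) = 5.35 × ln(2.23860) = 5.35 × 0.80585 = 4.3113 W/m².
N₂O: 0.120 × (√316 − √273) = 0.120 × (17.7764 − 16.5227) = 0.120 × 1.2537 = 0.1504 W/m².
CFC-12: ΔF = 0.00032 × (353 − 3) = 0.00032 × 350 = 0.1120 W/m².
Total ΔF = 4.3113 + 0.1504 + 0.1120 = 4.5737 W/m².
ΔT = λ ΔF = 1.12 × 4.57 = 5.1184 K.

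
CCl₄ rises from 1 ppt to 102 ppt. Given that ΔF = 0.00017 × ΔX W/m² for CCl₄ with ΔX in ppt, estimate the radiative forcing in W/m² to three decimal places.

ΔF = 0.017 W/m²

CCl₄: ΔF = 0.00017 × (102 − 1) = 0.00017 × 101 = 0.0172 W/m².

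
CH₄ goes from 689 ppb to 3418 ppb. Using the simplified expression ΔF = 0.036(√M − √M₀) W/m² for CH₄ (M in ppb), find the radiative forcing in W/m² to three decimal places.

ΔF = 1.160 W/m²

CH₄: 0.036 × (√3418 − √689) = 0.036 × (58.4637 − 26.2488) = 0.036 × 32.2149 = 1.1597 W/m².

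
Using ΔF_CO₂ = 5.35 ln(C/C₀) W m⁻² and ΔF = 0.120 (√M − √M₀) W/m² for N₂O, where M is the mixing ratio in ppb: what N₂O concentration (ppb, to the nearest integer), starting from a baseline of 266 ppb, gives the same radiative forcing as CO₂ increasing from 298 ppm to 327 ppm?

CO₂ forcing: 5.35 × ln(327/298) = 5.35 × 0.092867 = 0.49684 W/m².
Set 0.120(√M − √266) = 0.49684: √M = 0.49684/0.120 + √266 = 4.1403 + 16.3095 = 20.4498.
M = (20.4498)² = 418.19 ppb.

M ≈ 418 ppb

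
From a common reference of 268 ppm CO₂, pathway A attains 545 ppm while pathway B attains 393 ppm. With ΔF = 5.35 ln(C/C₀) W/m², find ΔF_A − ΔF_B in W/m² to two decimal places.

ΔF_A = 5.35 ln(545/268) = 5.35 × 0.70980 = 3.7974 W/m².
ΔF_B = 5.35 ln(393/268) = 5.35 × 0.38282 = 2.0481 W/m².
Difference: 3.7974 − 2.0481 = 1.7493 W/m².
(Equivalently, ΔF_A − ΔF_B = 5.35 ln(545/393) = 5.35 × 0.32698 = 1.7493 W/m².)

ΔF_A − ΔF_B = 1.75 W/m²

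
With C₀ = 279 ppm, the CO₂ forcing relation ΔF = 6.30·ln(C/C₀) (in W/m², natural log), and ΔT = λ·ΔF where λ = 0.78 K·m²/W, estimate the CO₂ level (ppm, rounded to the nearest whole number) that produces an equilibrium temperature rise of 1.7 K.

C ≈ 394 ppm

Required forcing: ΔF = ΔT/λ = 1.7/0.78 = 2.1795 W/m².
Then ln(C/279) = ΔF/6.30 = 2.1795/6.30 = 0.34595.
So C = 279 × e^0.34595 = 279 × 1.41333 = 394.32 ppm.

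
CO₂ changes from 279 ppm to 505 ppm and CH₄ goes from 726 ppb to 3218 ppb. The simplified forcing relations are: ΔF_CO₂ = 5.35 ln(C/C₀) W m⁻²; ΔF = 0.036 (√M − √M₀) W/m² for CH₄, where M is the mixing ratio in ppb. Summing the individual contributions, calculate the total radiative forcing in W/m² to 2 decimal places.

ΔF = 4.25 W/m²

CO₂: 5.35 × ln(505/279) = 5.35 × ln(1.81004) = 5.35 × 0.59335 = 3.1744 W/m².
CH₄: 0.036 × (√3218 − √726) = 0.036 × (56.7274 − 26.9444) = 0.036 × 29.7830 = 1.0722 W/m².
Total ΔF = 3.1744 + 1.0722 = 4.2466 W/m².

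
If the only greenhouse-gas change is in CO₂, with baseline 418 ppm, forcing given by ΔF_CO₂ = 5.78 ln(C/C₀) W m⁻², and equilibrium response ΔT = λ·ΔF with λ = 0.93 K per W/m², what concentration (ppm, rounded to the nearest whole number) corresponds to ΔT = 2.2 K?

C ≈ 629 ppm

Required forcing: ΔF = ΔT/λ = 2.2/0.93 = 2.3656 W/m².
Then ln(C/418) = ΔF/5.78 = 2.3656/5.78 = 0.40927.
So C = 418 × e^0.40927 = 418 × 1.50572 = 629.39 ppm.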